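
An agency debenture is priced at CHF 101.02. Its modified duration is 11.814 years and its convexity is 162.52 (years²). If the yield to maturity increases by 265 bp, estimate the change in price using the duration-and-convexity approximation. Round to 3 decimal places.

-CHF 25.862

Duration effect: -D_mod·Δy = -11.814 × (+0.0265) = -0.313071
Convexity effect: ½·C·(Δy)² = 0.5 × 162.52 × (0.0265)² = +0.057064835
ΔP/P ≈ -0.313071 + 0.057064835 = -0.256006165
ΔP ≈ 101.02 × (-0.256006165) = -25.8617427883.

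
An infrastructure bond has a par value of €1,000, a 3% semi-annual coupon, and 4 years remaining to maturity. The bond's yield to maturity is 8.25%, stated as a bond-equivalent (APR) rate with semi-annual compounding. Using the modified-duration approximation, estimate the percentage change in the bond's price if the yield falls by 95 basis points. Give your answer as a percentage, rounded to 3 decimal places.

+3.443%

Periodic yield y = 0.04125. Modified duration first:
  t   CF        PV=CF/(1+0.04125)^t    t·PV
  1        15.00        14.4058        14.4058
  2        15.00        13.8351        27.6701
  3        15.00        13.2870        39.8609
  4        15.00        12.7606        51.0424
  5        15.00        12.2551        61.2754
  6        15.00        11.7696        70.6175
  7        15.00        11.3033        79.1233
  8     1,015.00       734.5577     5,876.4618
  Σ                    824.1741     6,220.4572
P = 824.1741; D_Mac = 7.54750 half-year periods = 3.77375 yrs; D_mod = 3.77375/(1+0.04125) = 3.62425 yrs.
ΔP/P ≈ -D_mod · Δy = -3.62425 × (-0.0095) = +0.034430 = +3.4430%.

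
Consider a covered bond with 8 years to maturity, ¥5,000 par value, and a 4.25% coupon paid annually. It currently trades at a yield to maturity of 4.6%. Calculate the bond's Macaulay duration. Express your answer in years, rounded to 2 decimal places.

Periodic yield y = 0.046. Discount each cash flow and weight by its year:
  t   CF        PV=CF/(1+0.046)^t    t·PV
  1       212.50       203.1549       203.1549
  2       212.50       194.2207       388.4414
  3       212.50       185.6795       557.0384
  4       212.50       177.5138       710.0553
  5       212.50       169.7073       848.5365
  6       212.50       162.2441       973.4644
  7       212.50       155.1091     1,085.7634
  8     5,212.50     3,637.4128    29,099.3025
  Σ                  4,885.0421    33,865.7568
Price P = Σ PV = 4,885.0421.
Macaulay duration = Σ(t·PV) / P = 33,865.7568 / 4,885.0421 = 6.93254 years.

6.93 years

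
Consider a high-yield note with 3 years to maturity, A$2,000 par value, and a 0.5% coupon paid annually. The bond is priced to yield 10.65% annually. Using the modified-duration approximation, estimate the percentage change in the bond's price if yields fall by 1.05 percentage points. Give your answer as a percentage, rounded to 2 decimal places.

Periodic yield y = 0.1065. Modified duration first:
  t   CF        PV=CF/(1+0.1065)^t    t·PV
  1        10.00         9.0375         9.0375
  2        10.00         8.1677        16.3353
  3     2,010.00     1,483.6853     4,451.0560
  Σ                  1,500.8905     4,476.4288
P = 1,500.8905; D_Mac = 2.98252 yrs; D_mod = 2.98252/(1+0.1065) = 2.69545 yrs.
ΔP/P ≈ -D_mod · Δy = -2.69545 × (-0.0105) = +0.028302 = +2.8302%.

+2.83%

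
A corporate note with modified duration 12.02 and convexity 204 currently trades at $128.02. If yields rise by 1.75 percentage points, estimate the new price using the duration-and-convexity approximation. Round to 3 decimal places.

Duration effect: -D_mod·Δy = -12.02 × (+0.0175) = -0.210350
Convexity effect: ½·C·(Δy)² = 0.5 × 204 × (0.0175)² = +0.0312375
ΔP/P ≈ -0.210350 + 0.0312375 = -0.1791125
New price ≈ 128.02 × (1 - 0.1791125) = 105.09001775.

$105.090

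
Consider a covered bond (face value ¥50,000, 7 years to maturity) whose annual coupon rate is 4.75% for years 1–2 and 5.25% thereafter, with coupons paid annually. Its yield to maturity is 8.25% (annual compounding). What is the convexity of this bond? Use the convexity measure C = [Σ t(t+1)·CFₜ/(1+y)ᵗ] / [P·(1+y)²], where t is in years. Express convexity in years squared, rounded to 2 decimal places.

With y = 0.0825:
  t   CF        PV=CF/(1+0.0825)^t    t·PV        t(t+1)·PV
  1     2,375.00     2,193.9954     2,193.9954       4,387.9908
  2     2,375.00     2,026.7856     4,053.5711      12,160.7134
  3     2,625.00     2,069.4055     6,208.2164      24,832.8656
  4     2,625.00     1,911.6910     7,646.7639      38,233.8193
  5     2,625.00     1,765.9963     8,829.9814      52,979.8882
  6     2,625.00     1,631.4053     9,788.4320      68,519.0240
  7    52,625.00    30,213.2033   211,492.4234   1,691,939.3874
  Σ                 41,812.4823   250,213.3836   1,893,053.6887
P = 41,812.4823.
Convexity = Σ t(t+1)·PV / [P·(1+y)²] = 1,893,053.6887 / (41,812.4823 × 1.171806) = 38.63680.

38.64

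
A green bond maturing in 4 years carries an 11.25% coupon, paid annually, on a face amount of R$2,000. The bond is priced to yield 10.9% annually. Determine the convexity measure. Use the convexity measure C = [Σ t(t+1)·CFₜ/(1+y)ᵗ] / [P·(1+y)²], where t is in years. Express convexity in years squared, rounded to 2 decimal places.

13.23

With y = 0.109:
  t   CF        PV=CF/(1+0.109)^t    t·PV        t(t+1)·PV
  1       225.00       202.8855       202.8855         405.7710
  2       225.00       182.9445       365.8891       1,097.6672
  3       225.00       164.9635       494.8905       1,979.5621
  4     2,225.00     1,470.9701     5,883.8802      29,419.4010
  Σ                  2,021.7636     6,947.5453      32,902.4012
P = 2,021.7636.
Convexity = Σ t(t+1)·PV / [P·(1+y)²] = 32,902.4012 / (2,021.7636 × 1.229881) = 13.23226.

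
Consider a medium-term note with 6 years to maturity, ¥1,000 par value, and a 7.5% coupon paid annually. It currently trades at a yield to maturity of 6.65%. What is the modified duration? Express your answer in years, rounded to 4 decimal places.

4.7511 years

Periodic yield y = 0.0665. First find Macaulay duration:
  t   CF        PV=CF/(1+0.0665)^t    t·PV
  1        75.00        70.3235        70.3235
  2        75.00        65.9386       131.8771
  3        75.00        61.8271       185.4812
  4        75.00        57.9719       231.8878
  5        75.00        54.3572       271.7859
  6     1,075.00       730.5388     4,383.2330
  Σ                  1,040.9571     5,274.5885
P = 1,040.9571; Macaulay duration = 5,274.5885 / 1,040.9571 = 5.06706 years.
Modified duration = D_Mac / (1 + y) = 5.06706 / 1.0665 = 4.75111 years.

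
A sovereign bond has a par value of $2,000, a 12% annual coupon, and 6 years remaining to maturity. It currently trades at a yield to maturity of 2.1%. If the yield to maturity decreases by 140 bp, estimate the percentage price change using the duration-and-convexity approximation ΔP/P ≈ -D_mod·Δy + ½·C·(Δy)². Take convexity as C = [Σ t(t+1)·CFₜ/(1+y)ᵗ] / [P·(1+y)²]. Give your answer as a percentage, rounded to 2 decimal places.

With y = 0.021:
  t   CF        PV=CF/(1+0.021)^t    t·PV        t(t+1)·PV
  1       240.00       235.0637       235.0637         470.1273
  2       240.00       230.2289       460.4577       1,381.3731
  3       240.00       225.4935       676.4805       2,705.9219
  4       240.00       220.8555       883.4221       4,417.1106
  5       240.00       216.3130     1,081.5648       6,489.3887
  6     2,240.00     1,977.3956    11,864.3737      83,050.6157
  Σ                  3,105.3501    15,201.3624      98,514.5373
P = 3,105.3501; D_Mac = 4.89522 yrs; D_mod = 4.79453 yrs; C = 30.43254.
Duration effect: -4.79453 × (-0.014) = +0.067123
Convexity effect: 0.5 × 30.43254 × (-0.014)² = +0.0029824
ΔP/P ≈ +0.067123 + 0.0029824 = +0.070106 = +7.0106%.

+7.01%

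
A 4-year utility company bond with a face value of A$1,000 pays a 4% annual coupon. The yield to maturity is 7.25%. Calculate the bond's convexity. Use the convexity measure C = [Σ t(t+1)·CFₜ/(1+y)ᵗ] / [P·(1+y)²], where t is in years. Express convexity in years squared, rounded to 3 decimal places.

With y = 0.0725:
  t   CF        PV=CF/(1+0.0725)^t    t·PV        t(t+1)·PV
  1        40.00        37.2960        37.2960          74.5921
  2        40.00        34.7749        69.5497         208.6492
  3        40.00        32.4241        97.2723         389.0893
  4     1,040.00       786.0391     3,144.1563      15,720.7815
  Σ                    890.5341     3,348.2744      16,393.1121
P = 890.5341.
Convexity = Σ t(t+1)·PV / [P·(1+y)²] = 16,393.1121 / (890.5341 × 1.150256) = 16.00355.

16.004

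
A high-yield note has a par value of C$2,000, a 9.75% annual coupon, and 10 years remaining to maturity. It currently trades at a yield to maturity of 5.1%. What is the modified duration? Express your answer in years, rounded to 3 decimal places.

Periodic yield y = 0.051. First find Macaulay duration:
  t   CF        PV=CF/(1+0.051)^t    t·PV
  1       195.00       185.5376       185.5376
  2       195.00       176.5343       353.0687
  3       195.00       167.9680       503.9039
  4       195.00       159.8173       639.2691
  5       195.00       152.0621       760.3106
  6       195.00       144.6833       868.0996
  7       195.00       137.6625       963.6374
  8       195.00       130.9824     1,047.8591
  9       195.00       124.6264     1,121.6379
  10    2,195.00     1,334.7729    13,347.7285
  Σ                  2,714.6467    19,791.0523
P = 2,714.6467; Macaulay duration = 19,791.0523 / 2,714.6467 = 7.29047 years.
Modified duration = D_Mac / (1 + y) = 7.29047 / 1.051 = 6.93670 years.

6.937 years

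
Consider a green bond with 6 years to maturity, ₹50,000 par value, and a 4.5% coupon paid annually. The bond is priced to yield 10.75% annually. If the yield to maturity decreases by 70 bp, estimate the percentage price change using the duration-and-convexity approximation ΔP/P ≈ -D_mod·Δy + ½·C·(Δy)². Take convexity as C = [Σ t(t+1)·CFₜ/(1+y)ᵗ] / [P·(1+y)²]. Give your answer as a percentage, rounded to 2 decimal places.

+3.40%

With y = 0.1075:
  t   CF        PV=CF/(1+0.1075)^t    t·PV        t(t+1)·PV
  1     2,250.00     2,031.6027     2,031.6027       4,063.2054
  2     2,250.00     1,834.4043     3,668.8085      11,006.4255
  3     2,250.00     1,656.3470     4,969.0409      19,876.1635
  4     2,250.00     1,495.5729     5,982.2915      29,911.4574
  5     2,250.00     1,350.4044     6,752.0220      40,512.1319
  6    52,250.00    28,315.4772   169,892.8633   1,189,250.0430
  Σ                 36,683.8084   193,296.6288   1,294,619.4268
P = 36,683.8084; D_Mac = 5.26926 yrs; D_mod = 4.75780 yrs; C = 28.77267.
Duration effect: -4.75780 × (-0.007) = +0.033305
Convexity effect: 0.5 × 28.77267 × (-0.007)² = +0.0007049
ΔP/P ≈ +0.033305 + 0.0007049 = +0.034010 = +3.4010%.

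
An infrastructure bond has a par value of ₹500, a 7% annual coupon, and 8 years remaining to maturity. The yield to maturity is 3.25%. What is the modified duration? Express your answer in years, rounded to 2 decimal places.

Periodic yield y = 0.0325. First find Macaulay duration:
  t   CF        PV=CF/(1+0.0325)^t    t·PV
  1        35.00        33.8983        33.8983
  2        35.00        32.8313        65.6626
  3        35.00        31.7979        95.3936
  4        35.00        30.7970       123.1878
  5        35.00        29.8276       149.1378
  6        35.00        28.8887       173.3321
  7        35.00        27.9794       195.8555
  8       535.00       414.2221     3,313.7771
  Σ                    630.2421     4,150.2447
P = 630.2421; Macaulay duration = 4,150.2447 / 630.2421 = 6.58516 years.
Modified duration = D_Mac / (1 + y) = 6.58516 / 1.0325 = 6.37788 years.

6.38 years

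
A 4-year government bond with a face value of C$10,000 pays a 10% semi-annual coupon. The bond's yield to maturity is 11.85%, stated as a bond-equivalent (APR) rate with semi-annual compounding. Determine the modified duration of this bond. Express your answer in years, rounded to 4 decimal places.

3.1833 years

Periodic yield y = 0.05925. First find Macaulay duration:
  t   CF        PV=CF/(1+0.05925)^t    t·PV
  1       500.00       472.0321       472.0321
  2       500.00       445.6286       891.2572
  3       500.00       420.7020     1,262.1060
  4       500.00       397.1697     1,588.6788
  5       500.00       374.9537     1,874.7685
  6       500.00       353.9804     2,123.8822
  7       500.00       334.1802     2,339.2613
  8    10,500.00     6,625.2385    53,001.9081
  Σ                  9,423.8852    63,553.8942
P = 9,423.8852; Macaulay duration = 63,553.8942 / 9,423.8852 = 6.74392 half-year periods = 3.37196 years.
Modified duration = D_Mac / (1 + y) = 3.37196 / 1.05925 = 3.18335 years.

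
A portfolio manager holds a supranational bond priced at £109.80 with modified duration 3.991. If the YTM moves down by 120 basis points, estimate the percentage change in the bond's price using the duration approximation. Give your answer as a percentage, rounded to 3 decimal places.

+4.789%

Duration approximation: ΔP/P ≈ -D_mod · Δy = -3.991 × (-0.012) = +0.047892.
As a percentage: +4.7892%.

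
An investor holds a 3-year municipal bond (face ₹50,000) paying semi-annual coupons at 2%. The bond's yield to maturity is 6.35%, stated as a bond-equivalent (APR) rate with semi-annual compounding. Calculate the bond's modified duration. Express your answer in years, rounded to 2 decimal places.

Periodic yield y = 0.03175. First find Macaulay duration:
  t   CF        PV=CF/(1+0.03175)^t    t·PV
  1       500.00       484.6135       484.6135
  2       500.00       469.7005       939.4011
  3       500.00       455.2465     1,365.7394
  4       500.00       441.2372     1,764.9487
  5       500.00       427.6590     2,138.2950
  6    50,500.00    41,864.3654   251,186.1927
  Σ                 44,142.8221   257,879.1903
P = 44,142.8221; Macaulay duration = 257,879.1903 / 44,142.8221 = 5.84193 half-year periods = 2.92096 years.
Modified duration = D_Mac / (1 + y) = 2.92096 / 1.03175 = 2.83108 years.

2.83 years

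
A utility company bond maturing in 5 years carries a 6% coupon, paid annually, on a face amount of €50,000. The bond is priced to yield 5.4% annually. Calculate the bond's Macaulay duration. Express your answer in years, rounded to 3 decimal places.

Periodic yield y = 0.054. Discount each cash flow and weight by its year:
  t   CF        PV=CF/(1+0.054)^t    t·PV
  1     3,000.00     2,846.2998     2,846.2998
  2     3,000.00     2,700.4742     5,400.9484
  3     3,000.00     2,562.1197     7,686.3592
  4     3,000.00     2,430.8536     9,723.4146
  5    53,000.00    40,744.8586   203,724.2931
  Σ                 51,284.6060   229,381.3151
Price P = Σ PV = 51,284.6060.
Macaulay duration = Σ(t·PV) / P = 229,381.3151 / 51,284.6060 = 4.47271 years.

4.473 years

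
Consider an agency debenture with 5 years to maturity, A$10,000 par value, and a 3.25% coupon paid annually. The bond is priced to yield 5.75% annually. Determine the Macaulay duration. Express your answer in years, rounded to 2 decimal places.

4.67 years

Periodic yield y = 0.0575. Discount each cash flow and weight by its year:
  t   CF        PV=CF/(1+0.0575)^t    t·PV
  1       325.00       307.3286       307.3286
  2       325.00       290.6181       581.2361
  3       325.00       274.8161       824.4484
  4       325.00       259.8734     1,039.4937
  5    10,325.00     7,807.0719    39,035.3596
  Σ                  8,939.7081    41,787.8664
Price P = Σ PV = 8,939.7081.
Macaulay duration = Σ(t·PV) / P = 41,787.8664 / 8,939.7081 = 4.67441 years.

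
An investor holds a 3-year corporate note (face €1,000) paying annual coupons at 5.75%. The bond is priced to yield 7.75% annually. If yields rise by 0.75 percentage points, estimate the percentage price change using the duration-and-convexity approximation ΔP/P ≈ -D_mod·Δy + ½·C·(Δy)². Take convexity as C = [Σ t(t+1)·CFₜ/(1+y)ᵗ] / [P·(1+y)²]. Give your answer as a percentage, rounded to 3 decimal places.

With y = 0.0775:
  t   CF        PV=CF/(1+0.0775)^t    t·PV        t(t+1)·PV
  1        57.50        53.3643        53.3643         106.7285
  2        57.50        49.5260        99.0520         297.1560
  3     1,057.50       845.3344     2,536.0032      10,144.0127
  Σ                    948.2247     2,688.4195      10,547.8973
P = 948.2247; D_Mac = 2.83521 yrs; D_mod = 2.63129 yrs; C = 9.58120.
Duration effect: -2.63129 × (+0.0075) = -0.019735
Convexity effect: 0.5 × 9.58120 × (0.0075)² = +0.0002695
ΔP/P ≈ -0.019735 + 0.0002695 = -0.019465 = -1.9465%.

-1.947%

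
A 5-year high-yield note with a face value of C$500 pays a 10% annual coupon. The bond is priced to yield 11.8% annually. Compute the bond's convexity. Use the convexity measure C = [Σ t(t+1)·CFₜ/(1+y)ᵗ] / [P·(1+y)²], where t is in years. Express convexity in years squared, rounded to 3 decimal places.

With y = 0.118:
  t   CF        PV=CF/(1+0.118)^t    t·PV        t(t+1)·PV
  1        50.00        44.7227        44.7227          89.4454
  2        50.00        40.0024        80.0049         240.0146
  3        50.00        35.7804       107.3411         429.3642
  4        50.00        32.0039       128.0156         640.0778
  5       550.00       314.8862     1,574.4312       9,446.5870
  Σ                    467.3956     1,934.5154      10,845.4890
P = 467.3956.
Convexity = Σ t(t+1)·PV / [P·(1+y)²] = 10,845.4890 / (467.3956 × 1.249924) = 18.56440.

18.564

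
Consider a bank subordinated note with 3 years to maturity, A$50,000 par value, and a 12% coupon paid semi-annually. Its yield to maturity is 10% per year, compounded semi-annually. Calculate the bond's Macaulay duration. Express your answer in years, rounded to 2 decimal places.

2.62 years

Periodic yield y = 0.05. Discount each cash flow and weight by its period:
  t   CF        PV=CF/(1+0.05)^t    t·PV
  1     3,000.00     2,857.1429     2,857.1429
  2     3,000.00     2,721.0884     5,442.1769
  3     3,000.00     2,591.5128     7,774.5384
  4     3,000.00     2,468.1074     9,872.4297
  5     3,000.00     2,350.5785    11,752.8925
  6    53,000.00    39,549.4160   237,296.4961
  Σ                 52,537.8460   274,995.6764
Price P = Σ PV = 52,537.8460.
Macaulay duration = Σ(t·PV) / P = 274,995.6764 / 52,537.8460 = 5.23424 half-year periods.
In years: 5.23424 / 2 = 2.61712 years.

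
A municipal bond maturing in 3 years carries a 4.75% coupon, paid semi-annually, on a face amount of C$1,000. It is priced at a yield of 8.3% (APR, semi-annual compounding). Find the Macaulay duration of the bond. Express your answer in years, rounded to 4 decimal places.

2.8212 years

Periodic yield y = 0.0415. Discount each cash flow and weight by its period:
  t   CF        PV=CF/(1+0.0415)^t    t·PV
  1        23.75        22.8036        22.8036
  2        23.75        21.8950        43.7900
  3        23.75        21.0226        63.0677
  4        23.75        20.1849        80.7396
  5        23.75        19.3806        96.9030
  6     1,023.75       802.1180     4,812.7081
  Σ                    907.4047     5,120.0120
Price P = Σ PV = 907.4047.
Macaulay duration = Σ(t·PV) / P = 5,120.0120 / 907.4047 = 5.64248 half-year periods.
In years: 5.64248 / 2 = 2.82124 years.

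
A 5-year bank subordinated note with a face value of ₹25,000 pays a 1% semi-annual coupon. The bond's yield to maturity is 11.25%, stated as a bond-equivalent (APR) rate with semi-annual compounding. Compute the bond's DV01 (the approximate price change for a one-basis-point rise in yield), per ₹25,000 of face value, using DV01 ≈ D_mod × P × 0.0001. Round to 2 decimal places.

₹7.07

Periodic yield y = 0.05625.
  t   CF        PV=CF/(1+0.05625)^t    t·PV
  1       125.00       118.3432       118.3432
  2       125.00       112.0409       224.0818
  3       125.00       106.0742       318.2227
  4       125.00       100.4253       401.7012
  5       125.00        95.0772       475.3860
  6       125.00        90.0139       540.0835
  7       125.00        85.2203       596.5420
  8       125.00        80.6819       645.4554
  9       125.00        76.3853       687.4673
  10   25,125.00    14,535.7971   145,357.9706
  Σ                 15,400.0592   149,365.2535
P = 15,400.0592; D_Mac = 9.69901 half-year periods = 4.84950 yrs; D_mod = 4.59125 yrs.
DV01 ≈ 4.59125 × 15,400.0592 × 0.0001 = 7.070545.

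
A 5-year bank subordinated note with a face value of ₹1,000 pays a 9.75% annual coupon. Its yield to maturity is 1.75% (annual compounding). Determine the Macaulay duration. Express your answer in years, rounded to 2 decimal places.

4.32 years

Periodic yield y = 0.0175. Discount each cash flow and weight by its year:
  t   CF        PV=CF/(1+0.0175)^t    t·PV
  1        97.50        95.8231        95.8231
  2        97.50        94.1750       188.3501
  3        97.50        92.5553       277.6659
  4        97.50        90.9635       363.8538
  5     1,097.50     1,006.3115     5,031.5575
  Σ                  1,379.8284     5,957.2505
Price P = Σ PV = 1,379.8284.
Macaulay duration = Σ(t·PV) / P = 5,957.2505 / 1,379.8284 = 4.31739 years.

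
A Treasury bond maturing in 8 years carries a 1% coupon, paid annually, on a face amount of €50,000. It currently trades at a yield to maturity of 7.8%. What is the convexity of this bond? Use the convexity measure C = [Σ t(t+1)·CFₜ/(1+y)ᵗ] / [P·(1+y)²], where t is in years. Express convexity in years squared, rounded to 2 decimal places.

With y = 0.078:
  t   CF        PV=CF/(1+0.078)^t    t·PV        t(t+1)·PV
  1       500.00       463.8219       463.8219         927.6438
  2       500.00       430.2615       860.5230       2,581.5690
  3       500.00       399.1294     1,197.3882       4,789.5528
  4       500.00       370.2499     1,480.9996       7,404.9982
  5       500.00       343.4600     1,717.3001      10,303.8008
  6       500.00       318.6086     1,911.6514      13,381.5595
  7       500.00       295.5553     2,068.8868      16,551.0940
  8    50,500.00    27,691.1691   221,529.3526   1,993,764.1734
  Σ                 30,312.2556   231,229.9236   2,049,704.3915
P = 30,312.2556.
Convexity = Σ t(t+1)·PV / [P·(1+y)²] = 2,049,704.3915 / (30,312.2556 × 1.162084) = 58.18827.

58.19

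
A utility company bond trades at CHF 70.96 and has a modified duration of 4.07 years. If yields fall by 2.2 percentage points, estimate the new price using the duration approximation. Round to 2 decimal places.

Duration approximation: ΔP/P ≈ -D_mod · Δy = -4.07 × (-0.022) = +0.089540.
New price ≈ 70.96 × (1 + 0.089540) = 77.3137584.

CHF 77.31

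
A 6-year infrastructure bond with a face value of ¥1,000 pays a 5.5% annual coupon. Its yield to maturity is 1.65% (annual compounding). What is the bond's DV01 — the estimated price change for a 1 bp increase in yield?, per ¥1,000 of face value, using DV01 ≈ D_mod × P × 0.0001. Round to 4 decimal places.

¥0.6409

Periodic yield y = 0.0165.
  t   CF        PV=CF/(1+0.0165)^t    t·PV
  1        55.00        54.1072        54.1072
  2        55.00        53.2290       106.4579
  3        55.00        52.3649       157.0948
  4        55.00        51.5149       206.0597
  5        55.00        50.6787       253.3937
  6     1,055.00       956.3308     5,737.9850
  Σ                  1,218.2256     6,515.0984
P = 1,218.2256; D_Mac = 5.34802 yrs; D_mod = 5.26121 yrs.
DV01 ≈ 5.26121 × 1,218.2256 × 0.0001 = 0.640934.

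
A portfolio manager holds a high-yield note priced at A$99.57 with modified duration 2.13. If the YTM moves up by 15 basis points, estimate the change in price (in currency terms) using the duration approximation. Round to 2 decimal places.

-A$0.32

Duration approximation: ΔP/P ≈ -D_mod · Δy = -2.13 × (+0.0015) = -0.003195.
ΔP ≈ 99.57 × (-0.003195) = -0.31812615.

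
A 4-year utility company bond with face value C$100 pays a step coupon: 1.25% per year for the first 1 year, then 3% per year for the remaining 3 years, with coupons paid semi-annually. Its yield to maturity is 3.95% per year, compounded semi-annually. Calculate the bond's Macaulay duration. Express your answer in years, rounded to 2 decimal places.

3.85 years

Periodic yield y = 0.01975. Discount each cash flow and weight by its period:
  t   CF        PV=CF/(1+0.01975)^t    t·PV
  1        0.625         0.6129         0.6129
  2        0.625         0.6010         1.2021
  3        1.500         1.4145         4.2436
  4        1.500         1.3871         5.5485
  5        1.500         1.3603         6.8013
  6        1.500         1.3339         8.0035
  7        1.500         1.3081         9.1566
  8      101.500        86.7993       694.3946
  Σ                     94.8172       729.9630
Price P = Σ PV = 94.8172.
Macaulay duration = Σ(t·PV) / P = 729.9630 / 94.8172 = 7.69864 half-year periods.
In years: 7.69864 / 2 = 3.84932 years.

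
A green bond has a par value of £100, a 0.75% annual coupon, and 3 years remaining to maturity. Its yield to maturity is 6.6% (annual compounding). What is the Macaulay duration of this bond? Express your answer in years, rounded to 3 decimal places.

2.976 years

Periodic yield y = 0.066. Discount each cash flow and weight by its year:
  t   CF        PV=CF/(1+0.066)^t    t·PV
  1         0.75         0.7036         0.7036
  2         0.75         0.6600         1.3200
  3       100.75        83.1713       249.5139
  Σ                     84.5349       251.5374
Price P = Σ PV = 84.5349.
Macaulay duration = Σ(t·PV) / P = 251.5374 / 84.5349 = 2.97555 years.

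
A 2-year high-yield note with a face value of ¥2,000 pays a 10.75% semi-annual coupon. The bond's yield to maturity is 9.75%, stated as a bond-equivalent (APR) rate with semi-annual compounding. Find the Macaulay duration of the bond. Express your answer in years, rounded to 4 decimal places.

1.8536 years

Periodic yield y = 0.04875. Discount each cash flow and weight by its period:
  t   CF        PV=CF/(1+0.04875)^t    t·PV
  1       107.50       102.5030       102.5030
  2       107.50        97.7382       195.4765
  3       107.50        93.1950       279.5850
  4     2,107.50     1,742.1265     6,968.5060
  Σ                  2,035.5627     7,546.0704
Price P = Σ PV = 2,035.5627.
Macaulay duration = Σ(t·PV) / P = 7,546.0704 / 2,035.5627 = 3.70712 half-year periods.
In years: 3.70712 / 2 = 1.85356 years.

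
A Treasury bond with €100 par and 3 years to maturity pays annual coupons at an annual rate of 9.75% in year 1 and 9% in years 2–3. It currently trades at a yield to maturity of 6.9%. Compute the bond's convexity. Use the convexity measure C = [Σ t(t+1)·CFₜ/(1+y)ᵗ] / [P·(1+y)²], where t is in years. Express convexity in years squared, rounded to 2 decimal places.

With y = 0.069:
  t   CF        PV=CF/(1+0.069)^t    t·PV        t(t+1)·PV
  1         9.75         9.1207         9.1207          18.2413
  2         9.00         7.8757        15.7513          47.2540
  3       109.00        89.2264       267.6792       1,070.7168
  Σ                    106.2227       292.5512       1,136.2122
P = 106.2227.
Convexity = Σ t(t+1)·PV / [P·(1+y)²] = 1,136.2122 / (106.2227 × 1.142761) = 9.36023.

9.36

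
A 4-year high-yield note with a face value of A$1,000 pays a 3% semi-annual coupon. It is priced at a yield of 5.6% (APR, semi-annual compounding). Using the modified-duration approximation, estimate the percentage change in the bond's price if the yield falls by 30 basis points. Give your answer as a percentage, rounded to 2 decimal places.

Periodic yield y = 0.028. Modified duration first:
  t   CF        PV=CF/(1+0.028)^t    t·PV
  1        15.00        14.5914        14.5914
  2        15.00        14.1940        28.3880
  3        15.00        13.8074        41.4222
  4        15.00        13.4313        53.7253
  5        15.00        13.0655        65.3274
  6        15.00        12.7096        76.2577
  7        15.00        12.3634        86.5441
  8     1,015.00       813.8064     6,510.4516
  Σ                    907.9692     6,876.7078
P = 907.9692; D_Mac = 7.57372 half-year periods = 3.78686 yrs; D_mod = 3.78686/(1+0.028) = 3.68372 yrs.
ΔP/P ≈ -D_mod · Δy = -3.68372 × (-0.003) = +0.011051 = +1.1051%.

+1.11%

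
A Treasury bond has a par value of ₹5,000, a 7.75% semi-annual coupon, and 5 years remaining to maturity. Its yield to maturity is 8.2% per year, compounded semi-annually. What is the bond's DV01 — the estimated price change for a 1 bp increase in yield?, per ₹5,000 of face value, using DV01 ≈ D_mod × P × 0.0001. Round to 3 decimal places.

Periodic yield y = 0.041.
  t   CF        PV=CF/(1+0.041)^t    t·PV
  1       193.75       186.1191       186.1191
  2       193.75       178.7888       357.5776
  3       193.75       171.7471       515.2414
  4       193.75       164.9828       659.9314
  5       193.75       158.4850       792.4248
  6       193.75       152.2430       913.4580
  7       193.75       146.2469     1,023.7281
  8       193.75       140.4869     1,123.8953
  9       193.75       134.9538     1,214.5843
  10    5,193.75     3,475.1515    34,751.5153
  Σ                  4,909.2050    41,538.4753
P = 4,909.2050; D_Mac = 8.46134 half-year periods = 4.23067 yrs; D_mod = 4.06405 yrs.
DV01 ≈ 4.06405 × 4,909.2050 × 0.0001 = 1.995124.

₹1.995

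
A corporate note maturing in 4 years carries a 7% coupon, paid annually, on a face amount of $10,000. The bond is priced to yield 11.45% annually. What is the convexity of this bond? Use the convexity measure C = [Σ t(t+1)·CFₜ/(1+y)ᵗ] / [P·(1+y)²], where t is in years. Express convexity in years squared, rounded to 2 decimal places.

With y = 0.1145:
  t   CF        PV=CF/(1+0.1145)^t    t·PV        t(t+1)·PV
  1       700.00       628.0843       628.0843       1,256.1687
  2       700.00       563.5571     1,127.1141       3,381.3424
  3       700.00       505.6591     1,516.9773       6,067.9091
  4    10,700.00     6,935.2718    27,741.0872     138,705.4361
  Σ                  8,632.5723    31,013.2630     149,410.8562
P = 8,632.5723.
Convexity = Σ t(t+1)·PV / [P·(1+y)²] = 149,410.8562 / (8,632.5723 × 1.242110) = 13.93419.

13.93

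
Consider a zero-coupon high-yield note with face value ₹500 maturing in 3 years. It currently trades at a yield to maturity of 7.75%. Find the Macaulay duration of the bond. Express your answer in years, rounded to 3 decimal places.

3.000 years

A zero-coupon bond has a single cash flow at maturity, so its Macaulay duration equals its maturity: 3 years.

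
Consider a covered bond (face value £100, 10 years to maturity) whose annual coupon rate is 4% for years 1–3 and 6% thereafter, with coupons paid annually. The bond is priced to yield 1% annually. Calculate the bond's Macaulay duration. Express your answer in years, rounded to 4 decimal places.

8.4923 years

Periodic yield y = 0.01. Discount each cash flow and weight by its year:
  t   CF        PV=CF/(1+0.01)^t    t·PV
  1         4.00         3.9604         3.9604
  2         4.00         3.9212         7.8424
  3         4.00         3.8824        11.6471
  4         6.00         5.7659        23.0635
  5         6.00         5.7088        28.5440
  6         6.00         5.6523        33.9136
  7         6.00         5.5963        39.1742
  8         6.00         5.5409        44.3272
  9         6.00         5.4860        49.3744
  10      106.00        95.9604       959.6042
  Σ                    141.4746     1,201.4508
Price P = Σ PV = 141.4746.
Macaulay duration = Σ(t·PV) / P = 1,201.4508 / 141.4746 = 8.49235 years.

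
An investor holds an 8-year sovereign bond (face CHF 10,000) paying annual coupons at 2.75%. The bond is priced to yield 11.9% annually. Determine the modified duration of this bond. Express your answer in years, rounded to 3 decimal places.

6.230 years

Periodic yield y = 0.119. First find Macaulay duration:
  t   CF        PV=CF/(1+0.119)^t    t·PV
  1       275.00       245.7551       245.7551
  2       275.00       219.6203       439.2406
  3       275.00       196.2648       588.7944
  4       275.00       175.3930       701.5721
  5       275.00       156.7409       783.7044
  6       275.00       140.0723       840.4336
  7       275.00       125.1763       876.2341
  8    10,275.00     4,179.6618    33,437.2941
  Σ                  5,438.6845    37,913.0285
P = 5,438.6845; Macaulay duration = 37,913.0285 / 5,438.6845 = 6.97099 years.
Modified duration = D_Mac / (1 + y) = 6.97099 / 1.119 = 6.22966 years.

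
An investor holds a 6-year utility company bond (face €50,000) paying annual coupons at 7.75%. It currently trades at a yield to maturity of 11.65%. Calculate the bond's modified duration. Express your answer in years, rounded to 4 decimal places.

4.4044 years

Periodic yield y = 0.1165. First find Macaulay duration:
  t   CF        PV=CF/(1+0.1165)^t    t·PV
  1     3,875.00     3,470.6673     3,470.6673
  2     3,875.00     3,108.5242     6,217.0484
  3     3,875.00     2,784.1686     8,352.5057
  4     3,875.00     2,493.6575     9,974.6299
  5     3,875.00     2,233.4594    11,167.2972
  6    53,875.00    27,812.1728   166,873.0367
  Σ                 41,902.6497   206,055.1851
P = 41,902.6497; Macaulay duration = 206,055.1851 / 41,902.6497 = 4.91747 years.
Modified duration = D_Mac / (1 + y) = 4.91747 / 1.1165 = 4.40437 years.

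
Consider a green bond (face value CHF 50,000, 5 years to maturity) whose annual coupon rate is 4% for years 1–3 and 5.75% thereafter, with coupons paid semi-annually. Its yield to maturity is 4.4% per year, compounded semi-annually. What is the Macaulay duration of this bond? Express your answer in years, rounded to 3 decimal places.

Periodic yield y = 0.022. Discount each cash flow and weight by its period:
  t   CF        PV=CF/(1+0.022)^t    t·PV
  1     1,000.00       978.4736       978.4736
  2     1,000.00       957.4105     1,914.8211
  3     1,000.00       936.8009     2,810.4028
  4     1,000.00       916.6350     3,666.5398
  5     1,000.00       896.9031     4,484.5155
  6     1,000.00       877.5960     5,265.5759
  7     1,437.50     1,234.3877     8,640.7138
  8     1,437.50     1,207.8157     9,662.5260
  9     1,437.50     1,181.8158    10,636.3422
  10   51,437.50    41,378.1333   413,781.3332
  Σ                 50,565.9716   461,841.2438
Price P = Σ PV = 50,565.9716.
Macaulay duration = Σ(t·PV) / P = 461,841.2438 / 50,565.9716 = 9.13344 half-year periods.
In years: 9.13344 / 2 = 4.56672 years.

4.567 years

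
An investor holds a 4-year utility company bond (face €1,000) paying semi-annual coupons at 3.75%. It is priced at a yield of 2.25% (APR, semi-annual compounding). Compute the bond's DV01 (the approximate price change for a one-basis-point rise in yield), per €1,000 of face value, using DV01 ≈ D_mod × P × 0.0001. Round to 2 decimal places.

Periodic yield y = 0.01125.
  t   CF        PV=CF/(1+0.01125)^t    t·PV
  1        18.75        18.5414        18.5414
  2        18.75        18.3351        36.6703
  3        18.75        18.1312        54.3935
  4        18.75        17.9295        71.7178
  5        18.75        17.7300        88.6500
  6        18.75        17.5328       105.1965
  7        18.75        17.3377       121.3639
  8     1,018.75       931.5354     7,452.2829
  Σ                  1,057.0730     7,948.8163
P = 1,057.0730; D_Mac = 7.51965 half-year periods = 3.75982 yrs; D_mod = 3.71800 yrs.
DV01 ≈ 3.71800 × 1,057.0730 × 0.0001 = 0.393019.

€0.39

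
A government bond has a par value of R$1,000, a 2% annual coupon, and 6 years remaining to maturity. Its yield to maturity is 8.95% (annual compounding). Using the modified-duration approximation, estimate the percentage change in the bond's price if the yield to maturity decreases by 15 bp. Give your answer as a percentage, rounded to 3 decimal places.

Periodic yield y = 0.0895. Modified duration first:
  t   CF        PV=CF/(1+0.0895)^t    t·PV
  1        20.00        18.3570        18.3570
  2        20.00        16.8491        33.6981
  3        20.00        15.4649        46.3948
  4        20.00        14.1945        56.7781
  5        20.00        13.0285        65.1424
  6     1,020.00       609.8693     3,659.2157
  Σ                    687.7633     3,879.5862
P = 687.7633; D_Mac = 5.64087 yrs; D_mod = 5.64087/(1+0.0895) = 5.17749 yrs.
ΔP/P ≈ -D_mod · Δy = -5.17749 × (-0.0015) = +0.007766 = +0.7766%.

+0.777%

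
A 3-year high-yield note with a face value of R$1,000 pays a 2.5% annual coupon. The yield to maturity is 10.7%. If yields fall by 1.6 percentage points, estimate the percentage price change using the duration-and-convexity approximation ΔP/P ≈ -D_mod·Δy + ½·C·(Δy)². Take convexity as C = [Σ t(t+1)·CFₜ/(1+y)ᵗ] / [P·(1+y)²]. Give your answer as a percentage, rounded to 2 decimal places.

With y = 0.107:
  t   CF        PV=CF/(1+0.107)^t    t·PV        t(t+1)·PV
  1        25.00        22.5836        22.5836          45.1671
  2        25.00        20.4007        40.8014         122.4041
  3     1,025.00       755.5810     2,266.7429       9,066.9715
  Σ                    798.5652     2,330.1278       9,234.5427
P = 798.5652; D_Mac = 2.91789 yrs; D_mod = 2.63586 yrs; C = 9.43647.
Duration effect: -2.63586 × (-0.016) = +0.042174
Convexity effect: 0.5 × 9.43647 × (-0.016)² = +0.0012079
ΔP/P ≈ +0.042174 + 0.0012079 = +0.043382 = +4.3382%.

+4.34%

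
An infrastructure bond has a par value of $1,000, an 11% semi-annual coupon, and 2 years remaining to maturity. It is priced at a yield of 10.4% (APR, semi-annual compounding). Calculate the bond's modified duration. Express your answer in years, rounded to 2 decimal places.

1.76 years

Periodic yield y = 0.052. First find Macaulay duration:
  t   CF        PV=CF/(1+0.052)^t    t·PV
  1        55.00        52.2814        52.2814
  2        55.00        49.6971        99.3942
  3        55.00        47.2406       141.7218
  4     1,055.00       861.3695     3,445.4781
  Σ                  1,010.5886     3,738.8755
P = 1,010.5886; Macaulay duration = 3,738.8755 / 1,010.5886 = 3.69970 half-year periods = 1.84985 years.
Modified duration = D_Mac / (1 + y) = 1.84985 / 1.052 = 1.75841 years.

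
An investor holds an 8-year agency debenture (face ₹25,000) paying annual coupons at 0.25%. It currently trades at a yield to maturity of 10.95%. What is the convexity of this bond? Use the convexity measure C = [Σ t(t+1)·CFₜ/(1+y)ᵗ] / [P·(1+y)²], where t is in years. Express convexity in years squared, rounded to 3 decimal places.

57.385

With y = 0.1095:
  t   CF        PV=CF/(1+0.1095)^t    t·PV        t(t+1)·PV
  1        62.50        56.3317        56.3317         112.6634
  2        62.50        50.7721       101.5443         304.6328
  3        62.50        45.7613       137.2838         549.1353
  4        62.50        41.2450       164.9798         824.8990
  5        62.50        37.1744       185.8718       1,115.2308
  6        62.50        33.5055       201.0330       1,407.2312
  7        62.50        30.1987       211.3912       1,691.1296
  8    25,062.50    10,914.5526    87,316.4206     785,847.7858
  Σ                 11,209.5412    88,374.8562     791,852.7079
P = 11,209.5412.
Convexity = Σ t(t+1)·PV / [P·(1+y)²] = 791,852.7079 / (11,209.5412 × 1.230990) = 57.38547.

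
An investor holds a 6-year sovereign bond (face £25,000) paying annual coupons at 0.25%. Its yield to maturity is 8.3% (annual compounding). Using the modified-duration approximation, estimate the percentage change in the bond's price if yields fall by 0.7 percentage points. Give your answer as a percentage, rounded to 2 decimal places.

Periodic yield y = 0.083. Modified duration first:
  t   CF        PV=CF/(1+0.083)^t    t·PV
  1        62.50        57.7101        57.7101
  2        62.50        53.2872       106.5744
  3        62.50        49.2033       147.6100
  4        62.50        45.4325       181.7298
  5        62.50        41.9506       209.7528
  6    25,062.50    15,532.9395    93,197.6369
  Σ                 15,780.5231    93,901.0141
P = 15,780.5231; D_Mac = 5.95044 yrs; D_mod = 5.95044/(1+0.083) = 5.49440 yrs.
ΔP/P ≈ -D_mod · Δy = -5.49440 × (-0.007) = +0.038461 = +3.8461%.

+3.85%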